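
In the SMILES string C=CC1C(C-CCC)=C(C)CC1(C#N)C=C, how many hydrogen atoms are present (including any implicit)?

21

Hydrogens are implicit in SMILES; fill each atom to its normal valence:
  6 × C: 2 H each → 12
  4 × C: no H
  3 × C: 1 H each → 3
  2 × C: 3 H each → 6
  1 × N: no H
  Total hydrogens = 21.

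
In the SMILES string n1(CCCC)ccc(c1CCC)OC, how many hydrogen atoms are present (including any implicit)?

21

Hydrogens are implicit in SMILES; fill each atom to its normal valence:
  5 × C: 2 H each → 10
  3 × C: 3 H each → 9
  2 × C (aromatic): 1 H each → 2
  2 × C (aromatic): no H
  1 × N (aromatic): no H
  1 × O: no H
  Total hydrogens = 21.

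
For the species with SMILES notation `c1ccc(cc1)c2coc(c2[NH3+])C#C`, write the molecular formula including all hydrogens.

Heavy atoms from the SMILES: 12 C, 1 N, 1 O.
Implicit hydrogens by atom environment:
  6 × C (aromatic): 1 H each → 6
  4 × C (aromatic): no H
  1 × C: 1 H
  1 × C: no H
  1 × N (charge +1): 3 H
  1 × O (aromatic): no H
  Total hydrogens = 10.
Net charge +1.
Molecular formula: C12H10NO+

C12H10NO+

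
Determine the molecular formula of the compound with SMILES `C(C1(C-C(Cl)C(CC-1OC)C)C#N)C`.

Heavy atoms from the SMILES: 11 C, 1 Cl, 1 N, 1 O.
Implicit hydrogens by atom environment:
  3 × C: 3 H each → 9
  3 × C: 2 H each → 6
  3 × C: 1 H each → 3
  2 × C: no H
  1 × Cl: no H
  1 × N: no H
  1 × O: no H
  Total hydrogens = 18.
Molecular formula: C11H18ClNO

C11H18ClNO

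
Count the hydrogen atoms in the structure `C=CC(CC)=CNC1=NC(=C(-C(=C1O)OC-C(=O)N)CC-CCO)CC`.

29

Hydrogens are implicit in SMILES; fill each atom to its normal valence:
  8 × C: 2 H each → 16
  5 × C (aromatic): no H
  2 × C: 3 H each → 6
  2 × C: 1 H each → 2
  2 × C: no H
  2 × O: 1 H each → 2
  2 × O: no H
  1 × N: 2 H
  1 × N: 1 H
  1 × N (aromatic): no H
  Total hydrogens = 29.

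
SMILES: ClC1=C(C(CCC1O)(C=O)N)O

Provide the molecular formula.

C7H10ClNO3

Heavy atoms from the SMILES: 7 C, 1 Cl, 1 N, 3 O.
Implicit hydrogens by atom environment:
  3 × C: no H
  2 × C: 2 H each → 4
  2 × C: 1 H each → 2
  2 × O: 1 H each → 2
  1 × Cl: no H
  1 × N: 2 H
  1 × O: no H
  Total hydrogens = 10.
Molecular formula: C7H10ClNO3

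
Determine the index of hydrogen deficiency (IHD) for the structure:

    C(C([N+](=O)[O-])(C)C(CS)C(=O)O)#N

4

Molecular formula from the SMILES: C6H8N2O4S.
DoU = (2C + 2 + N − H − X)/2 = (2·6 + 2 + 2 − 8 − 0)/2 = 8/2 = 4.
(Structurally: 0 ring(s) + 4 π bond(s) = 4.)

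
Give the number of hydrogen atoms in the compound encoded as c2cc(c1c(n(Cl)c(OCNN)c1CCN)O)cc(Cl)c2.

Hydrogens are implicit in SMILES; fill each atom to its normal valence:
  6 × C (aromatic): no H
  4 × C (aromatic): 1 H each → 4
  3 × C: 2 H each → 6
  2 × Cl: no H
  2 × N: 2 H each → 4
  1 × N: 1 H
  1 × N (aromatic): no H
  1 × O: 1 H
  1 × O: no H
  Total hydrogens = 16.

16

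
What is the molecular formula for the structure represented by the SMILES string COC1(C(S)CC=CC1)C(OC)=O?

C9H14O3S

Heavy atoms from the SMILES: 9 C, 3 O, 1 S.
Implicit hydrogens by atom environment:
  3 × C: 1 H each → 3
  3 × O: no H
  2 × C: 3 H each → 6
  2 × C: 2 H each → 4
  2 × C: no H
  1 × S: 1 H
  Total hydrogens = 14.
Molecular formula: C9H14O3S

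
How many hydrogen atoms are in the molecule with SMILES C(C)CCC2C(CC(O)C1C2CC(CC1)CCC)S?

Hydrogens are implicit in SMILES; fill each atom to its normal valence:
  9 × C: 2 H each → 18
  6 × C: 1 H each → 6
  2 × C: 3 H each → 6
  1 × O: 1 H
  1 × S: 1 H
  Total hydrogens = 32.

32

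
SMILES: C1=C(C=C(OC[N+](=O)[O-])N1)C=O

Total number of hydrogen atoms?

6

Hydrogens are implicit in SMILES; fill each atom to its normal valence:
  3 × O: no H
  2 × C (aromatic): 1 H each → 2
  2 × C (aromatic): no H
  1 × C: 2 H
  1 × C: 1 H
  1 × N (aromatic): 1 H
  1 × N (charge +1): no H
  1 × O (charge -1): no H
  Total hydrogens = 6.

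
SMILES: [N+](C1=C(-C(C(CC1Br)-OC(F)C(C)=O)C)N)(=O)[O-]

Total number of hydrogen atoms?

14

Hydrogens are implicit in SMILES; fill each atom to its normal valence:
  4 × C: 1 H each → 4
  3 × C: no H
  3 × O: no H
  2 × C: 3 H each → 6
  1 × Br: no H
  1 × C: 2 H
  1 × F: no H
  1 × N: 2 H
  1 × N (charge +1): no H
  1 × O (charge -1): no H
  Total hydrogens = 14.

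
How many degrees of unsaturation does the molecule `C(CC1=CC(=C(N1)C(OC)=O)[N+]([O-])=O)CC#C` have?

7

Molecular formula from the SMILES: C11H12N2O4.
DoU = (2C + 2 + N − H − X)/2 = (2·11 + 2 + 2 − 12 − 0)/2 = 14/2 = 7.
(Structurally: 1 ring(s) + 6 π bond(s) = 7.)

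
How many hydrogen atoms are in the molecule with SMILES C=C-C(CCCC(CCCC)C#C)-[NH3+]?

24

Hydrogens are implicit in SMILES; fill each atom to its normal valence:
  7 × C: 2 H each → 14
  4 × C: 1 H each → 4
  1 × C: 3 H
  1 × C: no H
  1 × N (charge +1): 3 H
  Total hydrogens = 24.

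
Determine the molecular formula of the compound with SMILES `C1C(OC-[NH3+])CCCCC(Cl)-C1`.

Heavy atoms from the SMILES: 9 C, 1 Cl, 1 N, 1 O.
Implicit hydrogens by atom environment:
  7 × C: 2 H each → 14
  2 × C: 1 H each → 2
  1 × Cl: no H
  1 × N (charge +1): 3 H
  1 × O: no H
  Total hydrogens = 19.
Net charge +1.
Molecular formula: C9H19ClNO+

C9H19ClNO+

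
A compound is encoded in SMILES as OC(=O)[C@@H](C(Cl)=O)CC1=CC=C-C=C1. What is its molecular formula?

C10H9ClO3

Heavy atoms from the SMILES: 10 C, 1 Cl, 3 O.
Implicit hydrogens by atom environment:
  5 × C (aromatic): 1 H each → 5
  2 × C: no H
  2 × O: no H
  1 × C: 2 H
  1 × C: 1 H
  1 × C (aromatic): no H
  1 × Cl: no H
  1 × O: 1 H
  Total hydrogens = 9.
Molecular formula: C10H9ClO3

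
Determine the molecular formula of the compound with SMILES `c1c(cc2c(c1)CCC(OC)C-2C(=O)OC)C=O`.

Heavy atoms from the SMILES: 14 C, 4 O.
Implicit hydrogens by atom environment:
  4 × O: no H
  3 × C (aromatic): 1 H each → 3
  3 × C: 1 H each → 3
  3 × C (aromatic): no H
  2 × C: 3 H each → 6
  2 × C: 2 H each → 4
  1 × C: no H
  Total hydrogens = 16.
Molecular formula: C14H16O4

C14H16O4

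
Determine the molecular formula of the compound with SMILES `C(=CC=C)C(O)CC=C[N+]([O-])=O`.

Heavy atoms from the SMILES: 8 C, 1 N, 3 O.
Implicit hydrogens by atom environment:
  6 × C: 1 H each → 6
  2 × C: 2 H each → 4
  1 × N (charge +1): no H
  1 × O: 1 H
  1 × O: no H
  1 × O (charge -1): no H
  Total hydrogens = 11.
Molecular formula: C8H11NO3

C8H11NO3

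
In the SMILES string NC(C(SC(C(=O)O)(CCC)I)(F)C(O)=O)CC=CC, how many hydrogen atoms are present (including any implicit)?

19

Hydrogens are implicit in SMILES; fill each atom to its normal valence:
  4 × C: no H
  3 × C: 2 H each → 6
  3 × C: 1 H each → 3
  2 × C: 3 H each → 6
  2 × O: 1 H each → 2
  2 × O: no H
  1 × F: no H
  1 × I: no H
  1 × N: 2 H
  1 × S: no H
  Total hydrogens = 19.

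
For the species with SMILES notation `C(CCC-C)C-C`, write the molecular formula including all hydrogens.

C7H16

Heavy atoms from the SMILES: 7 C.
Implicit hydrogens by atom environment:
  5 × C: 2 H each → 10
  2 × C: 3 H each → 6
  Total hydrogens = 16.
Molecular formula: C7H16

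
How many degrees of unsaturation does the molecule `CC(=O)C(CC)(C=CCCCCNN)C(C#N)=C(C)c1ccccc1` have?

Molecular formula from the SMILES: C21H29N3O.
DoU = (2C + 2 + N − H − X)/2 = (2·21 + 2 + 3 − 29 − 0)/2 = 18/2 = 9.
(Structurally: 1 ring(s) + 8 π bond(s) = 9.)

9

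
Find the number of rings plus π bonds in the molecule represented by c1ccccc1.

Molecular formula from the SMILES: C6H6.
DoU = (2C + 2 + N − H − X)/2 = (2·6 + 2 + 0 − 6 − 0)/2 = 8/2 = 4.
(Structurally: 1 ring(s) + 3 π bond(s) = 4.)

4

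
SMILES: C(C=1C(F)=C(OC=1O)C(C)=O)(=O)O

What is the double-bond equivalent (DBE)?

Molecular formula from the SMILES: C7H5FO5.
DoU = (2C + 2 + N − H − X)/2 = (2·7 + 2 + 0 − 5 − 1)/2 = 10/2 = 5.
(Structurally: 1 ring(s) + 4 π bond(s) = 5.)

5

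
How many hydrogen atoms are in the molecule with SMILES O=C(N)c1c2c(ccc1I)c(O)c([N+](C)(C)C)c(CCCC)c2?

24

Hydrogens are implicit in SMILES; fill each atom to its normal valence:
  7 × C (aromatic): no H
  4 × C: 3 H each → 12
  3 × C: 2 H each → 6
  3 × C (aromatic): 1 H each → 3
  1 × C: no H
  1 × I: no H
  1 × N: 2 H
  1 × N (charge +1): no H
  1 × O: 1 H
  1 × O: no H
  Total hydrogens = 24.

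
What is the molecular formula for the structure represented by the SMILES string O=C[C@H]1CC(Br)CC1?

Heavy atoms from the SMILES: 1 Br, 6 C, 1 O.
Implicit hydrogens by atom environment:
  3 × C: 2 H each → 6
  3 × C: 1 H each → 3
  1 × Br: no H
  1 × O: no H
  Total hydrogens = 9.
Molecular formula: C6H9BrO

C6H9BrO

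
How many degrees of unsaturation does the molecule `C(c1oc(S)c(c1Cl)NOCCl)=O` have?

Molecular formula from the SMILES: C6H5Cl2NO3S.
DoU = (2C + 2 + N − H − X)/2 = (2·6 + 2 + 1 − 5 − 2)/2 = 8/2 = 4.
(Structurally: 1 ring(s) + 3 π bond(s) = 4.)

4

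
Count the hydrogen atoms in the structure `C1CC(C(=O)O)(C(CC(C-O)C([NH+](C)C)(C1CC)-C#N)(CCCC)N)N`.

Hydrogens are implicit in SMILES; fill each atom to its normal valence:
  8 × C: 2 H each → 16
  5 × C: no H
  4 × C: 3 H each → 12
  2 × C: 1 H each → 2
  2 × N: 2 H each → 4
  2 × O: 1 H each → 2
  1 × N (charge +1): 1 H
  1 × N: no H
  1 × O: no H
  Total hydrogens = 37.

37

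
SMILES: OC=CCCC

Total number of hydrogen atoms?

10

Hydrogens are implicit in SMILES; fill each atom to its normal valence:
  2 × C: 2 H each → 4
  2 × C: 1 H each → 2
  1 × C: 3 H
  1 × O: 1 H
  Total hydrogens = 10.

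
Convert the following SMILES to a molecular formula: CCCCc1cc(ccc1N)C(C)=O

C12H17NO

Heavy atoms from the SMILES: 12 C, 1 N, 1 O.
Implicit hydrogens by atom environment:
  3 × C: 2 H each → 6
  3 × C (aromatic): 1 H each → 3
  3 × C (aromatic): no H
  2 × C: 3 H each → 6
  1 × C: no H
  1 × N: 2 H
  1 × O: no H
  Total hydrogens = 17.
Molecular formula: C12H17NO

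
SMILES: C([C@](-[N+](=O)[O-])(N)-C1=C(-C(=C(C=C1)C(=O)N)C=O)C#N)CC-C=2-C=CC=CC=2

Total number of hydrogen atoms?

18

Hydrogens are implicit in SMILES; fill each atom to its normal valence:
  7 × C (aromatic): 1 H each → 7
  5 × C (aromatic): no H
  3 × C: 2 H each → 6
  3 × C: no H
  3 × O: no H
  2 × N: 2 H each → 4
  1 × C: 1 H
  1 × N: no H
  1 × N (charge +1): no H
  1 × O (charge -1): no H
  Total hydrogens = 18.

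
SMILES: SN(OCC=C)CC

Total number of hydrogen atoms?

11

Hydrogens are implicit in SMILES; fill each atom to its normal valence:
  3 × C: 2 H each → 6
  1 × C: 3 H
  1 × C: 1 H
  1 × N: no H
  1 × O: no H
  1 × S: 1 H
  Total hydrogens = 11.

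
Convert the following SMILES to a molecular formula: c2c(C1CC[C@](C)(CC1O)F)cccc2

Heavy atoms from the SMILES: 13 C, 1 F, 1 O.
Implicit hydrogens by atom environment:
  5 × C (aromatic): 1 H each → 5
  3 × C: 2 H each → 6
  2 × C: 1 H each → 2
  1 × C: 3 H
  1 × C: no H
  1 × C (aromatic): no H
  1 × F: no H
  1 × O: 1 H
  Total hydrogens = 17.
Molecular formula: C13H17FO

C13H17FO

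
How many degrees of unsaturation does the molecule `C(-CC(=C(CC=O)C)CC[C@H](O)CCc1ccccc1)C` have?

6

Molecular formula from the SMILES: C19H28O2.
DoU = (2C + 2 + N − H − X)/2 = (2·19 + 2 + 0 − 28 − 0)/2 = 12/2 = 6.
(Structurally: 1 ring(s) + 5 π bond(s) = 6.)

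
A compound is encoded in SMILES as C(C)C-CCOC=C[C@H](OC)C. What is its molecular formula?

C10H20O2

Heavy atoms from the SMILES: 10 C, 2 O.
Implicit hydrogens by atom environment:
  4 × C: 2 H each → 8
  3 × C: 3 H each → 9
  3 × C: 1 H each → 3
  2 × O: no H
  Total hydrogens = 20.
Molecular formula: C10H20O2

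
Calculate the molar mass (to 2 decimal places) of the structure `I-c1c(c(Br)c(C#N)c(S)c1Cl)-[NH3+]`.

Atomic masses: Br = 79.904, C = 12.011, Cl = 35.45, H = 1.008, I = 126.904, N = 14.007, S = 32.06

390.44

Molecular formula: C7H4BrClIN2S+.
M = 1×79.904 + 7×12.011 + 1×35.45 + 4×1.008 + 1×126.904 + 2×14.007 + 1×32.06 = 390.44 g/mol.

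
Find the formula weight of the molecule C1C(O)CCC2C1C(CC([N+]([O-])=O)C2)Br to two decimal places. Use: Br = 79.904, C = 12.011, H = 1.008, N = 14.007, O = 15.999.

Molecular formula: C10H16BrNO3.
M = 1×79.904 + 10×12.011 + 16×1.008 + 1×14.007 + 3×15.999 = 278.15 g/mol.

278.15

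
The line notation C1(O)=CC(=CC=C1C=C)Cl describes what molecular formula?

Heavy atoms from the SMILES: 8 C, 1 Cl, 1 O.
Implicit hydrogens by atom environment:
  3 × C (aromatic): 1 H each → 3
  3 × C (aromatic): no H
  1 × C: 2 H
  1 × C: 1 H
  1 × Cl: no H
  1 × O: 1 H
  Total hydrogens = 7.
Molecular formula: C8H7ClO

C8H7ClO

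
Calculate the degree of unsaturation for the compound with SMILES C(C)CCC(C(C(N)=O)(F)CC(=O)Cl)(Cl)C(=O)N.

Molecular formula from the SMILES: C10H15Cl2FN2O3.
DoU = (2C + 2 + N − H − X)/2 = (2·10 + 2 + 2 − 15 − 3)/2 = 6/2 = 3.
(Structurally: 0 ring(s) + 3 π bond(s) = 3.)

3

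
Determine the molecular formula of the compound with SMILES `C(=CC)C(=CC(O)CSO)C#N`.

Heavy atoms from the SMILES: 8 C, 1 N, 2 O, 1 S.
Implicit hydrogens by atom environment:
  4 × C: 1 H each → 4
  2 × C: no H
  2 × O: 1 H each → 2
  1 × C: 3 H
  1 × C: 2 H
  1 × N: no H
  1 × S: no H
  Total hydrogens = 11.
Molecular formula: C8H11NO2S

C8H11NO2S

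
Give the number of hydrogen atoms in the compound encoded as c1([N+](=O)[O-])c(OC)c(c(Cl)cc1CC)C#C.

Hydrogens are implicit in SMILES; fill each atom to its normal valence:
  5 × C (aromatic): no H
  2 × C: 3 H each → 6
  2 × O: no H
  1 × C: 2 H
  1 × C (aromatic): 1 H
  1 × C: 1 H
  1 × C: no H
  1 × Cl: no H
  1 × N (charge +1): no H
  1 × O (charge -1): no H
  Total hydrogens = 10.

10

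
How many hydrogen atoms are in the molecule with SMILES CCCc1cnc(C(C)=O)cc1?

Hydrogens are implicit in SMILES; fill each atom to its normal valence:
  3 × C (aromatic): 1 H each → 3
  2 × C: 3 H each → 6
  2 × C: 2 H each → 4
  2 × C (aromatic): no H
  1 × C: no H
  1 × N (aromatic): no H
  1 × O: no H
  Total hydrogens = 13.

13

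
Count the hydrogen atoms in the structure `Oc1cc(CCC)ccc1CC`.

Hydrogens are implicit in SMILES; fill each atom to its normal valence:
  3 × C: 2 H each → 6
  3 × C (aromatic): 1 H each → 3
  3 × C (aromatic): no H
  2 × C: 3 H each → 6
  1 × O: 1 H
  Total hydrogens = 16.

16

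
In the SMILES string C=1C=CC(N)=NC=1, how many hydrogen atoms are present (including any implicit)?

Hydrogens are implicit in SMILES; fill each atom to its normal valence:
  4 × C (aromatic): 1 H each → 4
  1 × C (aromatic): no H
  1 × N: 2 H
  1 × N (aromatic): no H
  Total hydrogens = 6.

6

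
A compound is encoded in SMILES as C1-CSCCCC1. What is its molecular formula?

Heavy atoms from the SMILES: 6 C, 1 S.
Implicit hydrogens by atom environment:
  6 × C: 2 H each → 12
  1 × S: no H
  Total hydrogens = 12.
Molecular formula: C6H12S

C6H12S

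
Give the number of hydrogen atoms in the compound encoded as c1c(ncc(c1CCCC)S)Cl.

12

Hydrogens are implicit in SMILES; fill each atom to its normal valence:
  3 × C: 2 H each → 6
  3 × C (aromatic): no H
  2 × C (aromatic): 1 H each → 2
  1 × C: 3 H
  1 × Cl: no H
  1 × N (aromatic): no H
  1 × S: 1 H
  Total hydrogens = 12.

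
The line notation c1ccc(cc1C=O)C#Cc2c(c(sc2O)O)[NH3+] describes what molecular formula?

C13H10NO3S+

Heavy atoms from the SMILES: 13 C, 1 N, 3 O, 1 S.
Implicit hydrogens by atom environment:
  6 × C (aromatic): no H
  4 × C (aromatic): 1 H each → 4
  2 × C: no H
  2 × O: 1 H each → 2
  1 × C: 1 H
  1 × N (charge +1): 3 H
  1 × O: no H
  1 × S (aromatic): no H
  Total hydrogens = 10.
Net charge +1.
Molecular formula: C13H10NO3S+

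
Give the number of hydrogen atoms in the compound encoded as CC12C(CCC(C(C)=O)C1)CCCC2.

22

Hydrogens are implicit in SMILES; fill each atom to its normal valence:
  7 × C: 2 H each → 14
  2 × C: 3 H each → 6
  2 × C: 1 H each → 2
  2 × C: no H
  1 × O: no H
  Total hydrogens = 22.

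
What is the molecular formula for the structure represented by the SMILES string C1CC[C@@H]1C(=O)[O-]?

C5H7O2-

Heavy atoms from the SMILES: 5 C, 2 O.
Implicit hydrogens by atom environment:
  3 × C: 2 H each → 6
  1 × C: 1 H
  1 × C: no H
  1 × O: no H
  1 × O (charge -1): no H
  Total hydrogens = 7.
Net charge -1.
Molecular formula: C5H7O2-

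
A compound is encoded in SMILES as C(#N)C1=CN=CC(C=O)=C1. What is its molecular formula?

C7H4N2O

Heavy atoms from the SMILES: 7 C, 2 N, 1 O.
Implicit hydrogens by atom environment:
  3 × C (aromatic): 1 H each → 3
  2 × C (aromatic): no H
  1 × C: 1 H
  1 × C: no H
  1 × N (aromatic): no H
  1 × N: no H
  1 × O: no H
  Total hydrogens = 4.
Molecular formula: C7H4N2O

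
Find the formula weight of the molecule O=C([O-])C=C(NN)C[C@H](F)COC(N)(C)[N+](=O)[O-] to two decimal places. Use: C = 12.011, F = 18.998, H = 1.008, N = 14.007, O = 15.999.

265.22

Molecular formula: C8H14FN4O5-.
M = 8×12.011 + 1×18.998 + 14×1.008 + 4×14.007 + 5×15.999 = 265.22 g/mol.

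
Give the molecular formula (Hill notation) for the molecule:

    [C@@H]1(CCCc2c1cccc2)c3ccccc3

C16H16

Heavy atoms from the SMILES: 16 C.
Implicit hydrogens by atom environment:
  9 × C (aromatic): 1 H each → 9
  3 × C: 2 H each → 6
  3 × C (aromatic): no H
  1 × C: 1 H
  Total hydrogens = 16.
Molecular formula: C16H16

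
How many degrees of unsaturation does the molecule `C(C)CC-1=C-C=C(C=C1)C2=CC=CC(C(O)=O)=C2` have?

Molecular formula from the SMILES: C16H16O2.
DoU = (2C + 2 + N − H − X)/2 = (2·16 + 2 + 0 − 16 − 0)/2 = 18/2 = 9.
(Structurally: 2 ring(s) + 7 π bond(s) = 9.)

9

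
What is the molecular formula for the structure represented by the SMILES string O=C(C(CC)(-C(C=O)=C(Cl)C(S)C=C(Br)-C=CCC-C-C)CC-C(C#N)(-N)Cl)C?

Heavy atoms from the SMILES: 1 Br, 21 C, 2 Cl, 2 N, 2 O, 1 S.
Implicit hydrogens by atom environment:
  7 × C: no H
  6 × C: 2 H each → 12
  5 × C: 1 H each → 5
  3 × C: 3 H each → 9
  2 × Cl: no H
  2 × O: no H
  1 × Br: no H
  1 × N: 2 H
  1 × N: no H
  1 × S: 1 H
  Total hydrogens = 29.
Molecular formula: C21H29BrCl2N2O2S

C21H29BrCl2N2O2S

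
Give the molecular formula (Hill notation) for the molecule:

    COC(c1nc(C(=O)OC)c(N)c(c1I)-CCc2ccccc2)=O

C17H17IN2O4

Heavy atoms from the SMILES: 17 C, 1 I, 2 N, 4 O.
Implicit hydrogens by atom environment:
  6 × C (aromatic): no H
  5 × C (aromatic): 1 H each → 5
  4 × O: no H
  2 × C: 3 H each → 6
  2 × C: 2 H each → 4
  2 × C: no H
  1 × I: no H
  1 × N: 2 H
  1 × N (aromatic): no H
  Total hydrogens = 17.
Molecular formula: C17H17IN2O4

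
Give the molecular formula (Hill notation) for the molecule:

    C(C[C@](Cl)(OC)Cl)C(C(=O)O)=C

Heavy atoms from the SMILES: 7 C, 2 Cl, 3 O.
Implicit hydrogens by atom environment:
  3 × C: 2 H each → 6
  3 × C: no H
  2 × Cl: no H
  2 × O: no H
  1 × C: 3 H
  1 × O: 1 H
  Total hydrogens = 10.
Molecular formula: C7H10Cl2O3

C7H10Cl2O3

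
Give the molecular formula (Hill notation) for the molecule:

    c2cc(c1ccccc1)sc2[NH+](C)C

Heavy atoms from the SMILES: 12 C, 1 N, 1 S.
Implicit hydrogens by atom environment:
  7 × C (aromatic): 1 H each → 7
  3 × C (aromatic): no H
  2 × C: 3 H each → 6
  1 × N (charge +1): 1 H
  1 × S (aromatic): no H
  Total hydrogens = 14.
Net charge +1.
Molecular formula: C12H14NS+

C12H14NS+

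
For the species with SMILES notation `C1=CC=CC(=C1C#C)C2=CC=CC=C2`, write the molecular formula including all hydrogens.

C14H10

Heavy atoms from the SMILES: 14 C.
Implicit hydrogens by atom environment:
  9 × C (aromatic): 1 H each → 9
  3 × C (aromatic): no H
  1 × C: 1 H
  1 × C: no H
  Total hydrogens = 10.
Molecular formula: C14H10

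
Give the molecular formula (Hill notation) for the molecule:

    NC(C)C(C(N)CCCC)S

Heavy atoms from the SMILES: 8 C, 2 N, 1 S.
Implicit hydrogens by atom environment:
  3 × C: 2 H each → 6
  3 × C: 1 H each → 3
  2 × C: 3 H each → 6
  2 × N: 2 H each → 4
  1 × S: 1 H
  Total hydrogens = 20.
Molecular formula: C8H20N2S

C8H20N2S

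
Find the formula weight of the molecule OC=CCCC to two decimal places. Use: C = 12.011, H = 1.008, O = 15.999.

86.13

Molecular formula: C5H10O.
M = 5×12.011 + 10×1.008 + 1×15.999 = 86.13 g/mol.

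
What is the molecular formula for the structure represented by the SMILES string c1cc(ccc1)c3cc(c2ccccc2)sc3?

Heavy atoms from the SMILES: 16 C, 1 S.
Implicit hydrogens by atom environment:
  12 × C (aromatic): 1 H each → 12
  4 × C (aromatic): no H
  1 × S (aromatic): no H
  Total hydrogens = 12.
Molecular formula: C16H12S

C16H12S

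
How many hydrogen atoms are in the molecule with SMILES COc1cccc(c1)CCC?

Hydrogens are implicit in SMILES; fill each atom to its normal valence:
  4 × C (aromatic): 1 H each → 4
  2 × C: 3 H each → 6
  2 × C: 2 H each → 4
  2 × C (aromatic): no H
  1 × O: no H
  Total hydrogens = 14.

14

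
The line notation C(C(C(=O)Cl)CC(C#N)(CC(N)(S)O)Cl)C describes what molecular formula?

C9H14Cl2N2O2S

Heavy atoms from the SMILES: 9 C, 2 Cl, 2 N, 2 O, 1 S.
Implicit hydrogens by atom environment:
  4 × C: no H
  3 × C: 2 H each → 6
  2 × Cl: no H
  1 × C: 3 H
  1 × C: 1 H
  1 × N: 2 H
  1 × N: no H
  1 × O: 1 H
  1 × O: no H
  1 × S: 1 H
  Total hydrogens = 14.
Molecular formula: C9H14Cl2N2O2S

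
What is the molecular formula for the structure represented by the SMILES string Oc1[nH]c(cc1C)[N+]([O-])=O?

C5H6N2O3

Heavy atoms from the SMILES: 5 C, 2 N, 3 O.
Implicit hydrogens by atom environment:
  3 × C (aromatic): no H
  1 × C: 3 H
  1 × C (aromatic): 1 H
  1 × N (aromatic): 1 H
  1 × N (charge +1): no H
  1 × O: 1 H
  1 × O: no H
  1 × O (charge -1): no H
  Total hydrogens = 6.
Molecular formula: C5H6N2O3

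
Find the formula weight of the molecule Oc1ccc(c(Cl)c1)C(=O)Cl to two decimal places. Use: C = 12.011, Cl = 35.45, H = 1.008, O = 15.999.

Molecular formula: C7H4Cl2O2.
M = 7×12.011 + 2×35.45 + 4×1.008 + 2×15.999 = 191.01 g/mol.

191.01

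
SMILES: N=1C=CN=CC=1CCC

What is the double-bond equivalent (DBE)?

4

Molecular formula from the SMILES: C7H10N2.
DoU = (2C + 2 + N − H − X)/2 = (2·7 + 2 + 2 − 10 − 0)/2 = 8/2 = 4.
(Structurally: 1 ring(s) + 3 π bond(s) = 4.)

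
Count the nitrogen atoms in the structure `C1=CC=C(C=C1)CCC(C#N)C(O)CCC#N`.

The symbol for nitrogen appears 2 times in the SMILES.

2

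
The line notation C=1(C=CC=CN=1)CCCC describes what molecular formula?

Heavy atoms from the SMILES: 9 C, 1 N.
Implicit hydrogens by atom environment:
  4 × C (aromatic): 1 H each → 4
  3 × C: 2 H each → 6
  1 × C: 3 H
  1 × C (aromatic): no H
  1 × N (aromatic): no H
  Total hydrogens = 13.
Molecular formula: C9H13N

C9H13N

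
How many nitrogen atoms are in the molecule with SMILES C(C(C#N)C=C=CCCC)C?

The symbol for nitrogen appears 1 time in the SMILES.

1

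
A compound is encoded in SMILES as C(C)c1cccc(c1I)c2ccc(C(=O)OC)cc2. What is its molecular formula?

C16H15IO2

Heavy atoms from the SMILES: 16 C, 1 I, 2 O.
Implicit hydrogens by atom environment:
  7 × C (aromatic): 1 H each → 7
  5 × C (aromatic): no H
  2 × C: 3 H each → 6
  2 × O: no H
  1 × C: 2 H
  1 × C: no H
  1 × I: no H
  Total hydrogens = 15.
Molecular formula: C16H15IO2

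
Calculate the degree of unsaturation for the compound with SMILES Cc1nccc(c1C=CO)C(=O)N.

Molecular formula from the SMILES: C9H10N2O2.
DoU = (2C + 2 + N − H − X)/2 = (2·9 + 2 + 2 − 10 − 0)/2 = 12/2 = 6.
(Structurally: 1 ring(s) + 5 π bond(s) = 6.)

6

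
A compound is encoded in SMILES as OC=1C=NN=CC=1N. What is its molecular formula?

Heavy atoms from the SMILES: 4 C, 3 N, 1 O.
Implicit hydrogens by atom environment:
  2 × C (aromatic): 1 H each → 2
  2 × C (aromatic): no H
  2 × N (aromatic): no H
  1 × N: 2 H
  1 × O: 1 H
  Total hydrogens = 5.
Molecular formula: C4H5N3O

C4H5N3O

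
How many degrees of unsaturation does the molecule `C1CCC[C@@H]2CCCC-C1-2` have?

2

Molecular formula from the SMILES: C10H18.
DoU = (2C + 2 + N − H − X)/2 = (2·10 + 2 + 0 − 18 − 0)/2 = 4/2 = 2.
(Structurally: 2 ring(s) + 0 π bond(s) = 2.)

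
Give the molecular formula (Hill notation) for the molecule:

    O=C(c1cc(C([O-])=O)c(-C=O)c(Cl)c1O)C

Heavy atoms from the SMILES: 10 C, 1 Cl, 5 O.
Implicit hydrogens by atom environment:
  5 × C (aromatic): no H
  3 × O: no H
  2 × C: no H
  1 × C: 3 H
  1 × C (aromatic): 1 H
  1 × C: 1 H
  1 × Cl: no H
  1 × O: 1 H
  1 × O (charge -1): no H
  Total hydrogens = 6.
Net charge -1.
Molecular formula: C10H6ClO5-

C10H6ClO5-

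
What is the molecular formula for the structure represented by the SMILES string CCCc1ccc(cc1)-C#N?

C10H11N

Heavy atoms from the SMILES: 10 C, 1 N.
Implicit hydrogens by atom environment:
  4 × C (aromatic): 1 H each → 4
  2 × C: 2 H each → 4
  2 × C (aromatic): no H
  1 × C: 3 H
  1 × C: no H
  1 × N: no H
  Total hydrogens = 11.
Molecular formula: C10H11N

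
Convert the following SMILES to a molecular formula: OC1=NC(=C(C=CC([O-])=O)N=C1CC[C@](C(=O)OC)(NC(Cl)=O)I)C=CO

C15H14ClIN3O7-

Heavy atoms from the SMILES: 15 C, 1 Cl, 1 I, 3 N, 7 O.
Implicit hydrogens by atom environment:
  4 × C: 1 H each → 4
  4 × C (aromatic): no H
  4 × C: no H
  4 × O: no H
  2 × C: 2 H each → 4
  2 × N (aromatic): no H
  2 × O: 1 H each → 2
  1 × C: 3 H
  1 × Cl: no H
  1 × I: no H
  1 × N: 1 H
  1 × O (charge -1): no H
  Total hydrogens = 14.
Net charge -1.
Molecular formula: C15H14ClIN3O7-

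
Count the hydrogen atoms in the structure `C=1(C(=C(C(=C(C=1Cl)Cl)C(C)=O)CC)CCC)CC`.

Hydrogens are implicit in SMILES; fill each atom to its normal valence:
  6 × C (aromatic): no H
  4 × C: 3 H each → 12
  4 × C: 2 H each → 8
  2 × Cl: no H
  1 × C: no H
  1 × O: no H
  Total hydrogens = 20.

20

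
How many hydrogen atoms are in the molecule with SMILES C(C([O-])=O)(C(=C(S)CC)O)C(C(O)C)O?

15

Hydrogens are implicit in SMILES; fill each atom to its normal valence:
  3 × C: 1 H each → 3
  3 × C: no H
  3 × O: 1 H each → 3
  2 × C: 3 H each → 6
  1 × C: 2 H
  1 × O: no H
  1 × O (charge -1): no H
  1 × S: 1 H
  Total hydrogens = 15.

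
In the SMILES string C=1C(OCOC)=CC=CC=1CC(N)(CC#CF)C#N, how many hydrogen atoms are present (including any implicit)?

15

Hydrogens are implicit in SMILES; fill each atom to its normal valence:
  4 × C (aromatic): 1 H each → 4
  4 × C: no H
  3 × C: 2 H each → 6
  2 × C (aromatic): no H
  2 × O: no H
  1 × C: 3 H
  1 × F: no H
  1 × N: 2 H
  1 × N: no H
  Total hydrogens = 15.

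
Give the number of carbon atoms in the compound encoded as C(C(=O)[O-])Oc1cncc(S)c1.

7

The symbol for carbon appears 7 times in the SMILES. Lowercase c denotes aromatic carbon and counts toward C.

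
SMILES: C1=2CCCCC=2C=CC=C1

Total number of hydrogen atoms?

Hydrogens are implicit in SMILES; fill each atom to its normal valence:
  4 × C: 2 H each → 8
  4 × C (aromatic): 1 H each → 4
  2 × C (aromatic): no H
  Total hydrogens = 12.

12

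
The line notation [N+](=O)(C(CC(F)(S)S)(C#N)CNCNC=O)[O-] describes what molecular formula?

Heavy atoms from the SMILES: 7 C, 1 F, 4 N, 3 O, 2 S.
Implicit hydrogens by atom environment:
  3 × C: 2 H each → 6
  3 × C: no H
  2 × N: 1 H each → 2
  2 × O: no H
  2 × S: 1 H each → 2
  1 × C: 1 H
  1 × F: no H
  1 × N (charge +1): no H
  1 × N: no H
  1 × O (charge -1): no H
  Total hydrogens = 11.
Molecular formula: C7H11FN4O3S2

C7H11FN4O3S2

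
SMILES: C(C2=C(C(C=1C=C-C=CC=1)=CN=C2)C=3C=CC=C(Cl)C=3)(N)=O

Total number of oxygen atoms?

The symbol for oxygen appears 1 time in the SMILES.

1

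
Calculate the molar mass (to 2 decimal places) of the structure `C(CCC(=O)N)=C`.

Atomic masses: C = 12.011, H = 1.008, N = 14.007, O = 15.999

99.13

Molecular formula: C5H9NO.
M = 5×12.011 + 9×1.008 + 1×14.007 + 1×15.999 = 99.13 g/mol.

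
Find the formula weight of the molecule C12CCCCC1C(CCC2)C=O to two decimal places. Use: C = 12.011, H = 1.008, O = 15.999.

Molecular formula: C11H18O.
M = 11×12.011 + 18×1.008 + 1×15.999 = 166.26 g/mol.

166.26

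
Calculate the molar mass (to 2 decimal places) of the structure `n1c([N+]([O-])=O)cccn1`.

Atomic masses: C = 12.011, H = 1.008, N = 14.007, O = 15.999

125.09

Molecular formula: C4H3N3O2.
M = 4×12.011 + 3×1.008 + 3×14.007 + 2×15.999 = 125.09 g/mol.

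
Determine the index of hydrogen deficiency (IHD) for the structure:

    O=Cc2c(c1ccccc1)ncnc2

Molecular formula from the SMILES: C11H8N2O.
DoU = (2C + 2 + N − H − X)/2 = (2·11 + 2 + 2 − 8 − 0)/2 = 18/2 = 9.
(Structurally: 2 ring(s) + 7 π bond(s) = 9.)

9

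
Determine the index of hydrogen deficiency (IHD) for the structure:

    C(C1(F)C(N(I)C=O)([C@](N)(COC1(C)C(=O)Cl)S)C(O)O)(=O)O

4

Molecular formula from the SMILES: C10H13ClFIN2O7S.
DoU = (2C + 2 + N − H − X)/2 = (2·10 + 2 + 2 − 13 − 3)/2 = 8/2 = 4.
(Structurally: 1 ring(s) + 3 π bond(s) = 4.)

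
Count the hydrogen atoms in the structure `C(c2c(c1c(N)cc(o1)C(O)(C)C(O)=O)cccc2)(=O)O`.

13

Hydrogens are implicit in SMILES; fill each atom to its normal valence:
  5 × C (aromatic): 1 H each → 5
  5 × C (aromatic): no H
  3 × C: no H
  3 × O: 1 H each → 3
  2 × O: no H
  1 × C: 3 H
  1 × N: 2 H
  1 × O (aromatic): no H
  Total hydrogens = 13.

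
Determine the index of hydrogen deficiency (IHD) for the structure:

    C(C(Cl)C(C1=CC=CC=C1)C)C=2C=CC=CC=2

8

Molecular formula from the SMILES: C16H17Cl.
DoU = (2C + 2 + N − H − X)/2 = (2·16 + 2 + 0 − 17 − 1)/2 = 16/2 = 8.
(Structurally: 2 ring(s) + 6 π bond(s) = 8.)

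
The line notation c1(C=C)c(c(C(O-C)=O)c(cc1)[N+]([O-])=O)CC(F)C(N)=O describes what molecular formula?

C13H13FN2O5

Heavy atoms from the SMILES: 13 C, 1 F, 2 N, 5 O.
Implicit hydrogens by atom environment:
  4 × C (aromatic): no H
  4 × O: no H
  2 × C: 2 H each → 4
  2 × C (aromatic): 1 H each → 2
  2 × C: 1 H each → 2
  2 × C: no H
  1 × C: 3 H
  1 × F: no H
  1 × N: 2 H
  1 × N (charge +1): no H
  1 × O (charge -1): no H
  Total hydrogens = 13.
Molecular formula: C13H13FN2O5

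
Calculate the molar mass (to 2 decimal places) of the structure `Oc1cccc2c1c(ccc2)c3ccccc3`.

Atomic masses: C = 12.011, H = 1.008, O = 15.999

Molecular formula: C16H12O.
M = 16×12.011 + 12×1.008 + 1×15.999 = 220.27 g/mol.

220.27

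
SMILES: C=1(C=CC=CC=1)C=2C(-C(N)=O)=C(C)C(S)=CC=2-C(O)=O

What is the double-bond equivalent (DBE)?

Molecular formula from the SMILES: C15H13NO3S.
DoU = (2C + 2 + N − H − X)/2 = (2·15 + 2 + 1 − 13 − 0)/2 = 20/2 = 10.
(Structurally: 2 ring(s) + 8 π bond(s) = 10.)

10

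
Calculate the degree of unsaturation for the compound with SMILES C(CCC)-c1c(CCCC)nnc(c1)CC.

Molecular formula from the SMILES: C14H24N2.
DoU = (2C + 2 + N − H − X)/2 = (2·14 + 2 + 2 − 24 − 0)/2 = 8/2 = 4.
(Structurally: 1 ring(s) + 3 π bond(s) = 4.)

4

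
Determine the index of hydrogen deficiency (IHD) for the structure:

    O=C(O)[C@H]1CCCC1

2

Molecular formula from the SMILES: C6H10O2.
DoU = (2C + 2 + N − H − X)/2 = (2·6 + 2 + 0 − 10 − 0)/2 = 4/2 = 2.
(Structurally: 1 ring(s) + 1 π bond(s) = 2.)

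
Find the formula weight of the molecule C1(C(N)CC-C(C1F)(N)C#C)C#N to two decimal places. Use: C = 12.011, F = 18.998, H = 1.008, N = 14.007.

Molecular formula: C9H12FN3.
M = 9×12.011 + 1×18.998 + 12×1.008 + 3×14.007 = 181.21 g/mol.

181.21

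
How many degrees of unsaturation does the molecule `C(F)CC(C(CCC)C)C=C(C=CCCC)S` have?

2

Molecular formula from the SMILES: C15H27FS.
DoU = (2C + 2 + N − H − X)/2 = (2·15 + 2 + 0 − 27 − 1)/2 = 4/2 = 2.
(Structurally: 0 ring(s) + 2 π bond(s) = 2.)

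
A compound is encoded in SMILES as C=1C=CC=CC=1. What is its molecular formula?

Heavy atoms from the SMILES: 6 C.
Implicit hydrogens by atom environment:
  6 × C (aromatic): 1 H each → 6
  Total hydrogens = 6.
Molecular formula: C6H6

C6H6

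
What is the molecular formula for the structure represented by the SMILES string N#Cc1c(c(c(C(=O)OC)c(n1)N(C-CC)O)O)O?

C11H13N3O5

Heavy atoms from the SMILES: 11 C, 3 N, 5 O.
Implicit hydrogens by atom environment:
  5 × C (aromatic): no H
  3 × O: 1 H each → 3
  2 × C: 3 H each → 6
  2 × C: 2 H each → 4
  2 × C: no H
  2 × N: no H
  2 × O: no H
  1 × N (aromatic): no H
  Total hydrogens = 13.
Molecular formula: C11H13N3O5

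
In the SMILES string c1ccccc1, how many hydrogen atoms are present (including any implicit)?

Hydrogens are implicit in SMILES; fill each atom to its normal valence:
  6 × C (aromatic): 1 H each → 6
  Total hydrogens = 6.

6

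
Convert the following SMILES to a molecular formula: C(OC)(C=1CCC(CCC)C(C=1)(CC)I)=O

Heavy atoms from the SMILES: 13 C, 1 I, 2 O.
Implicit hydrogens by atom environment:
  5 × C: 2 H each → 10
  3 × C: 3 H each → 9
  3 × C: no H
  2 × C: 1 H each → 2
  2 × O: no H
  1 × I: no H
  Total hydrogens = 21.
Molecular formula: C13H21IO2

C13H21IO2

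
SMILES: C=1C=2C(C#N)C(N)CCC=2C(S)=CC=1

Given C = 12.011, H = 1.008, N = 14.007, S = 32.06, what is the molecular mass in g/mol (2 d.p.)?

Molecular formula: C11H12N2S.
M = 11×12.011 + 12×1.008 + 2×14.007 + 1×32.06 = 204.29 g/mol.

204.29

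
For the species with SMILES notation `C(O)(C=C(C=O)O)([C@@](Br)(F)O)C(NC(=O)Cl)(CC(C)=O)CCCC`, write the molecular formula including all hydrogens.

C14H20BrClFNO6

Heavy atoms from the SMILES: 1 Br, 14 C, 1 Cl, 1 F, 1 N, 6 O.
Implicit hydrogens by atom environment:
  6 × C: no H
  4 × C: 2 H each → 8
  3 × O: 1 H each → 3
  3 × O: no H
  2 × C: 3 H each → 6
  2 × C: 1 H each → 2
  1 × Br: no H
  1 × Cl: no H
  1 × F: no H
  1 × N: 1 H
  Total hydrogens = 20.
Molecular formula: C14H20BrClFNO6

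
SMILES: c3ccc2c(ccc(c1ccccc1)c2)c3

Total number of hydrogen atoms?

12

Hydrogens are implicit in SMILES; fill each atom to its normal valence:
  12 × C (aromatic): 1 H each → 12
  4 × C (aromatic): no H
  Total hydrogens = 12.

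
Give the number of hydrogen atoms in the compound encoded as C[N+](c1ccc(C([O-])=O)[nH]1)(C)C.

Hydrogens are implicit in SMILES; fill each atom to its normal valence:
  3 × C: 3 H each → 9
  2 × C (aromatic): 1 H each → 2
  2 × C (aromatic): no H
  1 × C: no H
  1 × N (aromatic): 1 H
  1 × N (charge +1): no H
  1 × O: no H
  1 × O (charge -1): no H
  Total hydrogens = 12.

12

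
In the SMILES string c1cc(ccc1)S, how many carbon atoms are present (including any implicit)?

6

The symbol for carbon appears 6 times in the SMILES. Lowercase c denotes aromatic carbon and counts toward C.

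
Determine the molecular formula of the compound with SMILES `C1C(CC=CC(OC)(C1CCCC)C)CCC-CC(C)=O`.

C19H34O2

Heavy atoms from the SMILES: 19 C, 2 O.
Implicit hydrogens by atom environment:
  9 × C: 2 H each → 18
  4 × C: 3 H each → 12
  4 × C: 1 H each → 4
  2 × C: no H
  2 × O: no H
  Total hydrogens = 34.
Molecular formula: C19H34O2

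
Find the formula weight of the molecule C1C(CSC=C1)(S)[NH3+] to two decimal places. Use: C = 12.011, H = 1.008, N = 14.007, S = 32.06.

148.26

Molecular formula: C5H10NS2+.
M = 5×12.011 + 10×1.008 + 1×14.007 + 2×32.06 = 148.26 g/mol.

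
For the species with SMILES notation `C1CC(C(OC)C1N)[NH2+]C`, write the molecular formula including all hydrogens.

Heavy atoms from the SMILES: 7 C, 2 N, 1 O.
Implicit hydrogens by atom environment:
  3 × C: 1 H each → 3
  2 × C: 3 H each → 6
  2 × C: 2 H each → 4
  1 × N: 2 H
  1 × N (charge +1): 2 H
  1 × O: no H
  Total hydrogens = 17.
Net charge +1.
Molecular formula: C7H17N2O+

C7H17N2O+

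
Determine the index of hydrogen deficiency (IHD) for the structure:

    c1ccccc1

4

Molecular formula from the SMILES: C6H6.
DoU = (2C + 2 + N − H − X)/2 = (2·6 + 2 + 0 − 6 − 0)/2 = 8/2 = 4.
(Structurally: 1 ring(s) + 3 π bond(s) = 4.)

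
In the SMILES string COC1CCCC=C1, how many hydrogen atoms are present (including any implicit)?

12

Hydrogens are implicit in SMILES; fill each atom to its normal valence:
  3 × C: 2 H each → 6
  3 × C: 1 H each → 3
  1 × C: 3 H
  1 × O: no H
  Total hydrogens = 12.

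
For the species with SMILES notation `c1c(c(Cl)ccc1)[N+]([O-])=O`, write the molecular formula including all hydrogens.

C6H4ClNO2

Heavy atoms from the SMILES: 6 C, 1 Cl, 1 N, 2 O.
Implicit hydrogens by atom environment:
  4 × C (aromatic): 1 H each → 4
  2 × C (aromatic): no H
  1 × Cl: no H
  1 × N (charge +1): no H
  1 × O: no H
  1 × O (charge -1): no H
  Total hydrogens = 4.
Molecular formula: C6H4ClNO2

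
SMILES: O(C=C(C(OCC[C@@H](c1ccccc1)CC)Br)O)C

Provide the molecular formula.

C15H21BrO3

Heavy atoms from the SMILES: 1 Br, 15 C, 3 O.
Implicit hydrogens by atom environment:
  5 × C (aromatic): 1 H each → 5
  3 × C: 2 H each → 6
  3 × C: 1 H each → 3
  2 × C: 3 H each → 6
  2 × O: no H
  1 × Br: no H
  1 × C: no H
  1 × C (aromatic): no H
  1 × O: 1 H
  Total hydrogens = 21.
Molecular formula: C15H21BrO3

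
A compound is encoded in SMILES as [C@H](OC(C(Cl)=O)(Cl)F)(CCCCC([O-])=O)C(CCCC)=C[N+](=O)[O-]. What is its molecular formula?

Heavy atoms from the SMILES: 14 C, 2 Cl, 1 F, 1 N, 6 O.
Implicit hydrogens by atom environment:
  7 × C: 2 H each → 14
  4 × C: no H
  4 × O: no H
  2 × C: 1 H each → 2
  2 × Cl: no H
  2 × O (charge -1): no H
  1 × C: 3 H
  1 × F: no H
  1 × N (charge +1): no H
  Total hydrogens = 19.
Net charge -1.
Molecular formula: C14H19Cl2FNO6-

C14H19Cl2FNO6-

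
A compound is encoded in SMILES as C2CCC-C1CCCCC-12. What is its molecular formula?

Heavy atoms from the SMILES: 10 C.
Implicit hydrogens by atom environment:
  8 × C: 2 H each → 16
  2 × C: 1 H each → 2
  Total hydrogens = 18.
Molecular formula: C10H18

C10H18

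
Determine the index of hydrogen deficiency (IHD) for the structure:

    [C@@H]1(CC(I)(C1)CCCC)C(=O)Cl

2

Molecular formula from the SMILES: C9H14ClIO.
DoU = (2C + 2 + N − H − X)/2 = (2·9 + 2 + 0 − 14 − 2)/2 = 4/2 = 2.
(Structurally: 1 ring(s) + 1 π bond(s) = 2.)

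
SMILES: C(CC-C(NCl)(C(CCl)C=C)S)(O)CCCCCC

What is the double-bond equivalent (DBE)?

1

Molecular formula from the SMILES: C14H27Cl2NOS.
DoU = (2C + 2 + N − H − X)/2 = (2·14 + 2 + 1 − 27 − 2)/2 = 2/2 = 1.
(Structurally: 0 ring(s) + 1 π bond(s) = 1.)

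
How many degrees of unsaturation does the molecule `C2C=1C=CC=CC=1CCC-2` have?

Molecular formula from the SMILES: C10H12.
DoU = (2C + 2 + N − H − X)/2 = (2·10 + 2 + 0 − 12 − 0)/2 = 10/2 = 5.
(Structurally: 2 ring(s) + 3 π bond(s) = 5.)

5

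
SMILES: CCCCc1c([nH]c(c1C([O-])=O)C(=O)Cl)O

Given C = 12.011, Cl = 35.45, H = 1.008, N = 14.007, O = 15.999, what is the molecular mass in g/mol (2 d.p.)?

Molecular formula: C10H11ClNO4-.
M = 10×12.011 + 1×35.45 + 11×1.008 + 1×14.007 + 4×15.999 = 244.65 g/mol.

244.65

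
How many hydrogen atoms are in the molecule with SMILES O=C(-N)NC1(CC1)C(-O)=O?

Hydrogens are implicit in SMILES; fill each atom to its normal valence:
  3 × C: no H
  2 × C: 2 H each → 4
  2 × O: no H
  1 × N: 2 H
  1 × N: 1 H
  1 × O: 1 H
  Total hydrogens = 8.

8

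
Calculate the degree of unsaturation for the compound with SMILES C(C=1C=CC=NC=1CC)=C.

Molecular formula from the SMILES: C9H11N.
DoU = (2C + 2 + N − H − X)/2 = (2·9 + 2 + 1 − 11 − 0)/2 = 10/2 = 5.
(Structurally: 1 ring(s) + 4 π bond(s) = 5.)

5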